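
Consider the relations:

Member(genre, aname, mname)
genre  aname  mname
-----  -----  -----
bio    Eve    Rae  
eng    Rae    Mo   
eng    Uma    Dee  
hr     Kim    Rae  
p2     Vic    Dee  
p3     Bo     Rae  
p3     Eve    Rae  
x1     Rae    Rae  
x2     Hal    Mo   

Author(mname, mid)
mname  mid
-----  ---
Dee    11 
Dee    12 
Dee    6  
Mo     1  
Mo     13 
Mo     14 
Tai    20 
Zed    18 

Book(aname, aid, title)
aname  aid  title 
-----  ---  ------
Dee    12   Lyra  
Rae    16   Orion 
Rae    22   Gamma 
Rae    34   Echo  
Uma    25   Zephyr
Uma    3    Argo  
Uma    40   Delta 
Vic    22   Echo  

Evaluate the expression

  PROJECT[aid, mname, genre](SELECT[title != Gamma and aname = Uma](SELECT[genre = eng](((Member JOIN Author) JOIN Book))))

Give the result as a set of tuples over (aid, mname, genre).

{(25, Dee, eng), (3, Dee, eng), (40, Dee, eng)}

Natural join on mname: {(eng, Rae, Mo, 1), (eng, Rae, Mo, 13), (eng, Rae, Mo, 14), (eng, Uma, Dee, 11), (eng, Uma, Dee, 12), (eng, Uma, Dee, 6), (p2, Vic, Dee, 11), (p2, Vic, Dee, 12), (p2, Vic, Dee, 6), (x2, Hal, Mo, 1), (x2, Hal, Mo, 13), (x2, Hal, Mo, 14)}
Natural join on aname: {(eng, Rae, Mo, 1, 16, Orion), (eng, Rae, Mo, 1, 22, Gamma), (eng, Rae, Mo, 1, 34, Echo), (eng, Rae, Mo, 13, 16, Orion), (eng, Rae, Mo, 13, 22, Gamma), (eng, Rae, Mo, 13, 34, Echo), (eng, Rae, Mo, 14, 16, Orion), (eng, Rae, Mo, 14, 22, Gamma), (eng, Rae, Mo, 14, 34, Echo), (eng, Uma, Dee, 11, 25, Zephyr), (eng, Uma, Dee, 11, 3, Argo), (eng, Uma, Dee, 11, 40, Delta), (eng, Uma, Dee, 12, 25, Zephyr), (eng, Uma, Dee, 12, 3, Argo), (eng, Uma, Dee, 12, 40, Delta), (eng, Uma, Dee, 6, 25, Zephyr), (eng, Uma, Dee, 6, 3, Argo), (eng, Uma, Dee, 6, 40, Delta), (p2, Vic, Dee, 11, 22, Echo), (p2, Vic, Dee, 12, 22, Echo), (p2, Vic, Dee, 6, 22, Echo)}
Apply σ_{genre = eng}; surviving tuples: {(eng, Rae, Mo, 1, 16, Orion), (eng, Rae, Mo, 1, 22, Gamma), (eng, Rae, Mo, 1, 34, Echo), (eng, Rae, Mo, 13, 16, Orion), (eng, Rae, Mo, 13, 22, Gamma), (eng, Rae, Mo, 13, 34, Echo), (eng, Rae, Mo, 14, 16, Orion), (eng, Rae, Mo, 14, 22, Gamma), (eng, Rae, Mo, 14, 34, Echo), (eng, Uma, Dee, 11, 25, Zephyr), (eng, Uma, Dee, 11, 3, Argo), (eng, Uma, Dee, 11, 40, Delta), (eng, Uma, Dee, 12, 25, Zephyr), (eng, Uma, Dee, 12, 3, Argo), (eng, Uma, Dee, 12, 40, Delta), (eng, Uma, Dee, 6, 25, Zephyr), (eng, Uma, Dee, 6, 3, Argo), (eng, Uma, Dee, 6, 40, Delta)}
Apply σ_{title != Gamma and aname = Uma}; surviving tuples: {(eng, Uma, Dee, 11, 25, Zephyr), (eng, Uma, Dee, 11, 3, Argo), (eng, Uma, Dee, 11, 40, Delta), (eng, Uma, Dee, 12, 25, Zephyr), (eng, Uma, Dee, 12, 3, Argo), (eng, Uma, Dee, 12, 40, Delta), (eng, Uma, Dee, 6, 25, Zephyr), (eng, Uma, Dee, 6, 3, Argo), (eng, Uma, Dee, 6, 40, Delta)}
Keep only column(s) aid, mname, genre (6 duplicate(s) eliminated): {(25, Dee, eng), (3, Dee, eng), (40, Dee, eng)}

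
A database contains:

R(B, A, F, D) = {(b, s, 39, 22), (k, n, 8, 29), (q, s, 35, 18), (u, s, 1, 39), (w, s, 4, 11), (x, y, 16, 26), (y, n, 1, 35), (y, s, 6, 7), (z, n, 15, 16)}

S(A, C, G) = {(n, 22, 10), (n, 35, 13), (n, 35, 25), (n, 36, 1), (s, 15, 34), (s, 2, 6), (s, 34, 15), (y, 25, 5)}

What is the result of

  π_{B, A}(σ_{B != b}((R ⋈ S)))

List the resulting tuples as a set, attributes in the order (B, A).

{(k, n), (q, s), (u, s), (w, s), (x, y), (y, n), (y, s), (z, n)}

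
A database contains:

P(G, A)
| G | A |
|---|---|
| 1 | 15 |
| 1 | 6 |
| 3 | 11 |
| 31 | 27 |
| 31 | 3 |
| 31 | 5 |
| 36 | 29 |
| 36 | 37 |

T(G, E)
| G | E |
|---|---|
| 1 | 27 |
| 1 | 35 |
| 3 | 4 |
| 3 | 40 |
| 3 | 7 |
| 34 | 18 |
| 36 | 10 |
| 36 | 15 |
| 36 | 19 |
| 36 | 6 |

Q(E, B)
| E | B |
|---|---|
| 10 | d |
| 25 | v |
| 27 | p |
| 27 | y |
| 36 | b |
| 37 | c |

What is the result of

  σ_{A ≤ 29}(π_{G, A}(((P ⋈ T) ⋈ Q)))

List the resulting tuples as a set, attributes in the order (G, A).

{(1, 15), (1, 6), (36, 29)}

Natural join on G: {(1, 15, 27), (1, 15, 35), (1, 6, 27), (1, 6, 35), (3, 11, 4), (3, 11, 40), (3, 11, 7), (36, 29, 10), (36, 29, 15), (36, 29, 19), (36, 29, 6), (36, 37, 10), (36, 37, 15), (36, 37, 19), (36, 37, 6)}
Natural join on E: {(1, 15, 27, p), (1, 15, 27, y), (1, 6, 27, p), (1, 6, 27, y), (36, 29, 10, d), (36, 37, 10, d)}
Keep only column(s) G, A (2 duplicate(s) eliminated): {(1, 15), (1, 6), (36, 29), (36, 37)}
Selection A ≤ 29: {(1, 15), (1, 6), (36, 29)}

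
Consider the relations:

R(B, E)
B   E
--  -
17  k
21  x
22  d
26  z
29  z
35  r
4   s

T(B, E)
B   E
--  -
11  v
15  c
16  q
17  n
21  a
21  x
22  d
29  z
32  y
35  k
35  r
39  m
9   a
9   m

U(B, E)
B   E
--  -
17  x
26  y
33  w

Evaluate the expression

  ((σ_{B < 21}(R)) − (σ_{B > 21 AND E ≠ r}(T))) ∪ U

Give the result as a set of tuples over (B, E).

Selection B < 21: {(17, k), (4, s)}
Selection B > 21 AND E ≠ r: {(22, d), (29, z), (32, y), (35, k), (39, m)}
Taking the difference: {(17, k), (4, s)}
Taking the union: {(17, k), (17, x), (26, y), (33, w), (4, s)}

{(17, k), (17, x), (26, y), (33, w), (4, s)}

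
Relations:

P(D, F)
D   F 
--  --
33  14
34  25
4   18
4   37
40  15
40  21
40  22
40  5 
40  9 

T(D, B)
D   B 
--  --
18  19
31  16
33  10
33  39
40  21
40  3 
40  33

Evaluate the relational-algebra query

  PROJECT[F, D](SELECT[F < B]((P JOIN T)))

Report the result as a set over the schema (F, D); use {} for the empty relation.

Joining P and T on D yields {(33, 14, 10), (33, 14, 39), (40, 15, 21), (40, 15, 3), (40, 15, 33), (40, 21, 21), (40, 21, 3), (40, 21, 33), (40, 22, 21), (40, 22, 3), (40, 22, 33), (40, 5, 21), (40, 5, 3), (40, 5, 33), (40, 9, 21), (40, 9, 3), (40, 9, 33)}.
Filtering on F < B leaves {(33, 14, 39), (40, 15, 21), (40, 15, 33), (40, 21, 33), (40, 22, 33), (40, 5, 21), (40, 5, 33), (40, 9, 21), (40, 9, 33)}.
Keep only column(s) F, D (3 duplicate(s) eliminated): {(14, 33), (15, 40), (21, 40), (22, 40), (5, 40), (9, 40)}

{(14, 33), (15, 40), (21, 40), (22, 40), (5, 40), (9, 40)}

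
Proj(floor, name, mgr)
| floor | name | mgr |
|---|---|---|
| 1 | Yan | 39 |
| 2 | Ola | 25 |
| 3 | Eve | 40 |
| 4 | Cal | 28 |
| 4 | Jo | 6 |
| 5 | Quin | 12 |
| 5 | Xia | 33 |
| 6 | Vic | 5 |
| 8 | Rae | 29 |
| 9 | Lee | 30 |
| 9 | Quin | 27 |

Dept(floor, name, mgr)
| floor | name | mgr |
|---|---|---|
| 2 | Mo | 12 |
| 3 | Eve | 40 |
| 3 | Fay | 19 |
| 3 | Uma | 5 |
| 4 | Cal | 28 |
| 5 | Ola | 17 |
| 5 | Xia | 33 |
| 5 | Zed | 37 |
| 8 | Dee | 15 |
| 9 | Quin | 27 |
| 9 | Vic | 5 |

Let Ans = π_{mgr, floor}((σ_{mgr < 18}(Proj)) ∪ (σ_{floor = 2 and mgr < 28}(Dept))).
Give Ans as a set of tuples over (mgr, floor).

{(12, 2), (12, 5), (5, 6), (6, 4)}

Selection mgr < 18: {(4, Jo, 6), (5, Quin, 12), (6, Vic, 5)}
Selection floor = 2 and mgr < 28: {(2, Mo, 12)}
Set union of the two operands is {(2, Mo, 12), (4, Jo, 6), (5, Quin, 12), (6, Vic, 5)}.
π[mgr, floor]: project onto (mgr, floor) → {(12, 2), (12, 5), (5, 6), (6, 4)}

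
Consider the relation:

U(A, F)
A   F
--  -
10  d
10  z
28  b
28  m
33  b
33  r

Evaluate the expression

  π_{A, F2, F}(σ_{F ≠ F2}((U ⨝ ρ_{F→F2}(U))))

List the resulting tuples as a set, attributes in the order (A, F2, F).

{(10, d, z), (10, z, d), (28, b, m), (28, m, b), (33, b, r), (33, r, b)}

ρ[F→F2]: schema becomes (A, F2); tuples unchanged.
Joining U and ρ_{F→F2}(U) on A yields {(10, d, d), (10, d, z), (10, z, d), (10, z, z), (28, b, b), (28, b, m), (28, m, b), (28, m, m), (33, b, b), (33, b, r), (33, r, b), (33, r, r)}.
Apply σ_{F ≠ F2}; surviving tuples: {(10, d, z), (10, z, d), (28, b, m), (28, m, b), (33, b, r), (33, r, b)}
Projecting to A, F2, F: {(10, d, z), (10, z, d), (28, b, m), (28, m, b), (33, b, r), (33, r, b)}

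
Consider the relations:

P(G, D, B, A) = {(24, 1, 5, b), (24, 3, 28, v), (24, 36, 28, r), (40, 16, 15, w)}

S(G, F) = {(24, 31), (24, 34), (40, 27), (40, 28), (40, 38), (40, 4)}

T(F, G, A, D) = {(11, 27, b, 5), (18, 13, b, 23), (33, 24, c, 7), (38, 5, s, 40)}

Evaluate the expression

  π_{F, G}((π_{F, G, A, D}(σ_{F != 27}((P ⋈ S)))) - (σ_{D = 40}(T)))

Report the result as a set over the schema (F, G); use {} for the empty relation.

Natural join on G: {(24, 1, 5, b, 31), (24, 1, 5, b, 34), (24, 3, 28, v, 31), (24, 3, 28, v, 34), (24, 36, 28, r, 31), (24, 36, 28, r, 34), (40, 16, 15, w, 27), (40, 16, 15, w, 28), (40, 16, 15, w, 38), (40, 16, 15, w, 4)}
Apply σ_{F != 27}; surviving tuples: {(24, 1, 5, b, 31), (24, 1, 5, b, 34), (24, 3, 28, v, 31), (24, 3, 28, v, 34), (24, 36, 28, r, 31), (24, 36, 28, r, 34), (40, 16, 15, w, 28), (40, 16, 15, w, 38), (40, 16, 15, w, 4)}
π[F, G, A, D]: project onto (F, G, A, D) → {(28, 40, w, 16), (31, 24, b, 1), (31, 24, r, 36), (31, 24, v, 3), (34, 24, b, 1), (34, 24, r, 36), (34, 24, v, 3), (38, 40, w, 16), (4, 40, w, 16)}
Apply σ_{D = 40}; surviving tuples: {(38, 5, s, 40)}
Taking the difference: {(28, 40, w, 16), (31, 24, b, 1), (31, 24, r, 36), (31, 24, v, 3), (34, 24, b, 1), (34, 24, r, 36), (34, 24, v, 3), (38, 40, w, 16), (4, 40, w, 16)}
π[F, G]: project onto (F, G) (4 duplicate(s) eliminated) → {(28, 40), (31, 24), (34, 24), (38, 40), (4, 40)}

{(28, 40), (31, 24), (34, 24), (38, 40), (4, 40)}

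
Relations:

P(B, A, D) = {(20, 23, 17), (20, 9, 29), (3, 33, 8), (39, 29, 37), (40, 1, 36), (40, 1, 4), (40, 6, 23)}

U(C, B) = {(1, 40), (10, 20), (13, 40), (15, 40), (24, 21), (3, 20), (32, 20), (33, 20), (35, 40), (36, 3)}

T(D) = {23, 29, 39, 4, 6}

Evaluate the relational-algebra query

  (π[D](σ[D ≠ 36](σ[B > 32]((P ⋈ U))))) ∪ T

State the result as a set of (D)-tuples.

{23, 29, 39, 4, 6}

P ⋈ U (natural join on B): {(20, 23, 17, 10), (20, 23, 17, 3), (20, 23, 17, 32), (20, 23, 17, 33), (20, 9, 29, 10), (20, 9, 29, 3), (20, 9, 29, 32), (20, 9, 29, 33), (3, 33, 8, 36), (40, 1, 36, 1), (40, 1, 36, 13), (40, 1, 36, 15), (40, 1, 36, 35), (40, 1, 4, 1), (40, 1, 4, 13), (40, 1, 4, 15), (40, 1, 4, 35), (40, 6, 23, 1), (40, 6, 23, 13), (40, 6, 23, 15), (40, 6, 23, 35)}
Selection B > 32: {(40, 1, 36, 1), (40, 1, 36, 13), (40, 1, 36, 15), (40, 1, 36, 35), (40, 1, 4, 1), (40, 1, 4, 13), (40, 1, 4, 15), (40, 1, 4, 35), (40, 6, 23, 1), (40, 6, 23, 13), (40, 6, 23, 15), (40, 6, 23, 35)}
Selection D ≠ 36: {(40, 1, 4, 1), (40, 1, 4, 13), (40, 1, 4, 15), (40, 1, 4, 35), (40, 6, 23, 1), (40, 6, 23, 13), (40, 6, 23, 15), (40, 6, 23, 35)}
Projecting to D (6 duplicate(s) eliminated): {23, 4}
Set union of the two operands is {23, 29, 39, 4, 6}.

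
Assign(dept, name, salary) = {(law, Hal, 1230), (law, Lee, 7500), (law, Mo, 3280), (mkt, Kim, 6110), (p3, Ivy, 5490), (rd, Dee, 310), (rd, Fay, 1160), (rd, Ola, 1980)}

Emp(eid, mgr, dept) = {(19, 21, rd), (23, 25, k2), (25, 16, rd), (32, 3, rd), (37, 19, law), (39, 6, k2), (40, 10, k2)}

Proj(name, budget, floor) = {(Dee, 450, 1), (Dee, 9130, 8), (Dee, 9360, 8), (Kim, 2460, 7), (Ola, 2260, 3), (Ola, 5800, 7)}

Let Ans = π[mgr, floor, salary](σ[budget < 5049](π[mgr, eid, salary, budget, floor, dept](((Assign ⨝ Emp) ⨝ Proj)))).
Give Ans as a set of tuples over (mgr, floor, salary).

{(16, 1, 310), (16, 3, 1980), (21, 1, 310), (21, 3, 1980), (3, 1, 310), (3, 3, 1980)}

Assign ⋈ Emp (natural join on dept): {(law, Hal, 1230, 37, 19), (law, Lee, 7500, 37, 19), (law, Mo, 3280, 37, 19), (rd, Dee, 310, 19, 21), (rd, Dee, 310, 25, 16), (rd, Dee, 310, 32, 3), (rd, Fay, 1160, 19, 21), (rd, Fay, 1160, 25, 16), (rd, Fay, 1160, 32, 3), (rd, Ola, 1980, 19, 21), (rd, Ola, 1980, 25, 16), (rd, Ola, 1980, 32, 3)}
(Assign ⨝ Emp) ⋈ Proj (natural join on name): {(rd, Dee, 310, 19, 21, 450, 1), (rd, Dee, 310, 19, 21, 9130, 8), (rd, Dee, 310, 19, 21, 9360, 8), (rd, Dee, 310, 25, 16, 450, 1), (rd, Dee, 310, 25, 16, 9130, 8), (rd, Dee, 310, 25, 16, 9360, 8), (rd, Dee, 310, 32, 3, 450, 1), (rd, Dee, 310, 32, 3, 9130, 8), (rd, Dee, 310, 32, 3, 9360, 8), (rd, Ola, 1980, 19, 21, 2260, 3), (rd, Ola, 1980, 19, 21, 5800, 7), (rd, Ola, 1980, 25, 16, 2260, 3), (rd, Ola, 1980, 25, 16, 5800, 7), (rd, Ola, 1980, 32, 3, 2260, 3), (rd, Ola, 1980, 32, 3, 5800, 7)}
Projecting to mgr, eid, salary, budget, floor, dept: {(16, 25, 1980, 2260, 3, rd), (16, 25, 1980, 5800, 7, rd), (16, 25, 310, 450, 1, rd), (16, 25, 310, 9130, 8, rd), (16, 25, 310, 9360, 8, rd), (21, 19, 1980, 2260, 3, rd), (21, 19, 1980, 5800, 7, rd), (21, 19, 310, 450, 1, rd), (21, 19, 310, 9130, 8, rd), (21, 19, 310, 9360, 8, rd), (3, 32, 1980, 2260, 3, rd), (3, 32, 1980, 5800, 7, rd), (3, 32, 310, 450, 1, rd), (3, 32, 310, 9130, 8, rd), (3, 32, 310, 9360, 8, rd)}
Filtering on budget < 5049 leaves {(16, 25, 1980, 2260, 3, rd), (16, 25, 310, 450, 1, rd), (21, 19, 1980, 2260, 3, rd), (21, 19, 310, 450, 1, rd), (3, 32, 1980, 2260, 3, rd), (3, 32, 310, 450, 1, rd)}.
Projecting to mgr, floor, salary: {(16, 1, 310), (16, 3, 1980), (21, 1, 310), (21, 3, 1980), (3, 1, 310), (3, 3, 1980)}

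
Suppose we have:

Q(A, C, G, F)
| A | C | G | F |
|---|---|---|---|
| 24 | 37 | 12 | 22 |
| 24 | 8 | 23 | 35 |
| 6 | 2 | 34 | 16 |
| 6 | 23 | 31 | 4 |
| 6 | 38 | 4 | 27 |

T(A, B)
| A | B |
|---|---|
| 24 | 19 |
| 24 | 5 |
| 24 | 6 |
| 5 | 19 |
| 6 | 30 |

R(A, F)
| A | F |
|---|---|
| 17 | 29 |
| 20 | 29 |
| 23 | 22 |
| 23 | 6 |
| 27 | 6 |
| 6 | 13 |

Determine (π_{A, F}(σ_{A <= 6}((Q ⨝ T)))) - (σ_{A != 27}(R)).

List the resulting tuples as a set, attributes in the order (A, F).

{(6, 16), (6, 27), (6, 4)}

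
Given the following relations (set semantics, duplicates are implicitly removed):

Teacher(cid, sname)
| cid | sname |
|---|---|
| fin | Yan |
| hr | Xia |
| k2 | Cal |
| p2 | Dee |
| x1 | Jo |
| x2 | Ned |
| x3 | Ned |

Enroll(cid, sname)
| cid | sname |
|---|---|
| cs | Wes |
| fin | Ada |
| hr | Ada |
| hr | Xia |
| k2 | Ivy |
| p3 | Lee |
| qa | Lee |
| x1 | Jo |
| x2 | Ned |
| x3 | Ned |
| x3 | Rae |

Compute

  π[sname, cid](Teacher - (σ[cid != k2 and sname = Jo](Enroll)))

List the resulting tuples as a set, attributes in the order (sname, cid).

{(Cal, k2), (Dee, p2), (Ned, x2), (Ned, x3), (Xia, hr), (Yan, fin)}

Selection cid != k2 and sname = Jo: {(x1, Jo)}
Set difference of the two operands is {(fin, Yan), (hr, Xia), (k2, Cal), (p2, Dee), (x2, Ned), (x3, Ned)}.
π[sname, cid]: project onto (sname, cid) → {(Cal, k2), (Dee, p2), (Ned, x2), (Ned, x3), (Xia, hr), (Yan, fin)}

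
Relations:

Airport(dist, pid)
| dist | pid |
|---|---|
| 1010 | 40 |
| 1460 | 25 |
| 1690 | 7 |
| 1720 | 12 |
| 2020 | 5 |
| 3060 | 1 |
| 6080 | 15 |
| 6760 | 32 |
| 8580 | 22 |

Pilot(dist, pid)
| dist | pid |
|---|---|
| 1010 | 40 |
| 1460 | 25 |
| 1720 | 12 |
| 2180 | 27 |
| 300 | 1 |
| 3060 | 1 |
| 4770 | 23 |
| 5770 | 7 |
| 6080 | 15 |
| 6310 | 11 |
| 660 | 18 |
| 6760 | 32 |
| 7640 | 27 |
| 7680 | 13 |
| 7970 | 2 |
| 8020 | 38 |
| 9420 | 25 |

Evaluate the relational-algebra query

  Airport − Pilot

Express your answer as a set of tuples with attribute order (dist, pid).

{(1690, 7), (2020, 5), (8580, 22)}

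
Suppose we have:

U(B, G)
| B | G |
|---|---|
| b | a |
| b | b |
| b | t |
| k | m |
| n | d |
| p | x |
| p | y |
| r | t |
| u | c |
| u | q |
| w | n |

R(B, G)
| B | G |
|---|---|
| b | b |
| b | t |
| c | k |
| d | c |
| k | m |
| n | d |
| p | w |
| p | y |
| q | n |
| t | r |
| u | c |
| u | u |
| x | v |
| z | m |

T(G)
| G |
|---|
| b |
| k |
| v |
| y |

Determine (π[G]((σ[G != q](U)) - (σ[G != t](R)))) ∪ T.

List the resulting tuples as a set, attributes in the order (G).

{a, b, k, n, t, v, x, y}

Filtering on G != q leaves {(b, a), (b, b), (b, t), (k, m), (n, d), (p, x), (p, y), (r, t), (u, c), (w, n)}.
Filtering on G != t leaves {(b, b), (c, k), (d, c), (k, m), (n, d), (p, w), (p, y), (q, n), (t, r), (u, c), (u, u), (x, v), (z, m)}.
Taking the difference: {(b, a), (b, t), (p, x), (r, t), (w, n)}
π[G]: project onto (G) (1 duplicate(s) eliminated) → {a, n, t, x}
Taking the union: {a, b, k, n, t, v, x, y}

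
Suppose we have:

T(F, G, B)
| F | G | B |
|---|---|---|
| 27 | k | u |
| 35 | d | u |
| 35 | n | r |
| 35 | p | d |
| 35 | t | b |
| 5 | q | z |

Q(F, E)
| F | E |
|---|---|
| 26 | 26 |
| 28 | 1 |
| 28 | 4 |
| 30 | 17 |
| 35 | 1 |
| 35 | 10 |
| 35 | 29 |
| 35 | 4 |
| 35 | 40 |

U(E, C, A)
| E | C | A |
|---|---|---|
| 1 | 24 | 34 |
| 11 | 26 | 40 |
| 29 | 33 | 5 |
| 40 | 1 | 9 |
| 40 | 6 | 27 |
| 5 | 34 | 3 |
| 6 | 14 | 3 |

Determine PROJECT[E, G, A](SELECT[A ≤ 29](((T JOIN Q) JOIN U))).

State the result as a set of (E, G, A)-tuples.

{(29, d, 5), (29, n, 5), (29, p, 5), (29, t, 5), (40, d, 27), (40, d, 9), (40, n, 27), (40, n, 9), (40, p, 27), (40, p, 9), (40, t, 27), (40, t, 9)}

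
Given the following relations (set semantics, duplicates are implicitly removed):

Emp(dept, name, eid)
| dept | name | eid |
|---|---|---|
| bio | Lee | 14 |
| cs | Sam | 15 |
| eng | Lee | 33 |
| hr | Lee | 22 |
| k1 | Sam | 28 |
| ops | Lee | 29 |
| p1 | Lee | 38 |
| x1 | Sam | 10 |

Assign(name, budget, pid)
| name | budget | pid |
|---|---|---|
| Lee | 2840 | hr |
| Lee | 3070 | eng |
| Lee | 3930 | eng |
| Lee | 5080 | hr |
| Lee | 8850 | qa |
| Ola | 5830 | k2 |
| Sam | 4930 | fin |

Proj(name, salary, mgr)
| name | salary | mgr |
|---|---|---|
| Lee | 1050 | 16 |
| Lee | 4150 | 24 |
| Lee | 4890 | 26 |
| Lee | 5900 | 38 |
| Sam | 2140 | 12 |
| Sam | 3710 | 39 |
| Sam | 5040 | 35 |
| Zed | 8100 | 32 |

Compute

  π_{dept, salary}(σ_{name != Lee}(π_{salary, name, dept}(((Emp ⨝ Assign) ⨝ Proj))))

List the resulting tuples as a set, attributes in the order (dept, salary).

{(cs, 2140), (cs, 3710), (cs, 5040), (k1, 2140), (k1, 3710), (k1, 5040), (x1, 2140), (x1, 3710), (x1, 5040)}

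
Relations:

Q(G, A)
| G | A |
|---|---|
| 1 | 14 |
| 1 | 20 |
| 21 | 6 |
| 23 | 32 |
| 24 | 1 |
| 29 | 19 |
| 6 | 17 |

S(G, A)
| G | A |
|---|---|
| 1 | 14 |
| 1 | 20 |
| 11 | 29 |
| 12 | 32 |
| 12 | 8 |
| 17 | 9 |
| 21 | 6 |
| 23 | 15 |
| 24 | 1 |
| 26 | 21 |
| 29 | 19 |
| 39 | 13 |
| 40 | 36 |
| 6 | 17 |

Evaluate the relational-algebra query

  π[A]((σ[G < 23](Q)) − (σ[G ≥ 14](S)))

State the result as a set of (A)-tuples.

{14, 17, 20}

σ[G < 23]: keep tuples satisfying G < 23 → {(1, 14), (1, 20), (21, 6), (6, 17)}
σ[G ≥ 14]: keep tuples satisfying G ≥ 14 → {(17, 9), (21, 6), (23, 15), (24, 1), (26, 21), (29, 19), (39, 13), (40, 36)}
Set difference of the two operands is {(1, 14), (1, 20), (6, 17)}.
Projecting to A: {14, 17, 20}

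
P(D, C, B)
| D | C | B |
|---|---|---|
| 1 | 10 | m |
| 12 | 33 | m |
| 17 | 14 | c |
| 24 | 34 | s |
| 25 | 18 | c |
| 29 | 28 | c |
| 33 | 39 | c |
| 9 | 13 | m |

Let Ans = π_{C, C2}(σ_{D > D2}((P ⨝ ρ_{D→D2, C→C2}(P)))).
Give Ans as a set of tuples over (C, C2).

ρ[D→D2, C→C2]: schema becomes (D2, C2, B); tuples unchanged.
P ⋈ ρ_{D→D2, C→C2}(P) (natural join on B): {(1, 10, m, 1, 10), (1, 10, m, 12, 33), (1, 10, m, 9, 13), (12, 33, m, 1, 10), (12, 33, m, 12, 33), (12, 33, m, 9, 13), (17, 14, c, 17, 14), (17, 14, c, 25, 18), (17, 14, c, 29, 28), (17, 14, c, 33, 39), (24, 34, s, 24, 34), (25, 18, c, 17, 14), (25, 18, c, 25, 18), (25, 18, c, 29, 28), (25, 18, c, 33, 39), (29, 28, c, 17, 14), (29, 28, c, 25, 18), (29, 28, c, 29, 28), (29, 28, c, 33, 39), (33, 39, c, 17, 14), (33, 39, c, 25, 18), (33, 39, c, 29, 28), (33, 39, c, 33, 39), (9, 13, m, 1, 10), (9, 13, m, 12, 33), (9, 13, m, 9, 13)}
Apply σ_{D > D2}; surviving tuples: {(12, 33, m, 1, 10), (12, 33, m, 9, 13), (25, 18, c, 17, 14), (29, 28, c, 17, 14), (29, 28, c, 25, 18), (33, 39, c, 17, 14), (33, 39, c, 25, 18), (33, 39, c, 29, 28), (9, 13, m, 1, 10)}
π_{C, C2} gives {(13, 10), (18, 14), (28, 14), (28, 18), (33, 10), (33, 13), (39, 14), (39, 18), (39, 28)}.

{(13, 10), (18, 14), (28, 14), (28, 18), (33, 10), (33, 13), (39, 14), (39, 18), (39, 28)}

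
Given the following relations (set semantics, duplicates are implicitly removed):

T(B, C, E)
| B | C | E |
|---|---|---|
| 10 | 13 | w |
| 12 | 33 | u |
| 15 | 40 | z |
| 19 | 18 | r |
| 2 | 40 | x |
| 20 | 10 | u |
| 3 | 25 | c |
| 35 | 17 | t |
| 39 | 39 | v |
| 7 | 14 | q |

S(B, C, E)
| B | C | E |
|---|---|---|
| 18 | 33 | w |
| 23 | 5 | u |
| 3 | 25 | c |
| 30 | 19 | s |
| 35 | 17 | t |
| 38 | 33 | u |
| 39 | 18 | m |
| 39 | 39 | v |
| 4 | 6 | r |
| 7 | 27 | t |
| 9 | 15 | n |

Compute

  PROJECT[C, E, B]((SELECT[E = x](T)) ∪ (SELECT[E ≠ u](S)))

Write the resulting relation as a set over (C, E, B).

σ[E = x]: keep tuples satisfying E = x → {(2, 40, x)}
σ[E ≠ u]: keep tuples satisfying E ≠ u → {(18, 33, w), (3, 25, c), (30, 19, s), (35, 17, t), (39, 18, m), (39, 39, v), (4, 6, r), (7, 27, t), (9, 15, n)}
Union: {(2, 40, x)} with {(18, 33, w), (3, 25, c), (30, 19, s), (35, 17, t), (39, 18, m), (39, 39, v), (4, 6, r), (7, 27, t), (9, 15, n)} → {(18, 33, w), (2, 40, x), (3, 25, c), (30, 19, s), (35, 17, t), (39, 18, m), (39, 39, v), (4, 6, r), (7, 27, t), (9, 15, n)}
π_{C, E, B} gives {(15, n, 9), (17, t, 35), (18, m, 39), (19, s, 30), (25, c, 3), (27, t, 7), (33, w, 18), (39, v, 39), (40, x, 2), (6, r, 4)}.

{(15, n, 9), (17, t, 35), (18, m, 39), (19, s, 30), (25, c, 3), (27, t, 7), (33, w, 18), (39, v, 39), (40, x, 2), (6, r, 4)}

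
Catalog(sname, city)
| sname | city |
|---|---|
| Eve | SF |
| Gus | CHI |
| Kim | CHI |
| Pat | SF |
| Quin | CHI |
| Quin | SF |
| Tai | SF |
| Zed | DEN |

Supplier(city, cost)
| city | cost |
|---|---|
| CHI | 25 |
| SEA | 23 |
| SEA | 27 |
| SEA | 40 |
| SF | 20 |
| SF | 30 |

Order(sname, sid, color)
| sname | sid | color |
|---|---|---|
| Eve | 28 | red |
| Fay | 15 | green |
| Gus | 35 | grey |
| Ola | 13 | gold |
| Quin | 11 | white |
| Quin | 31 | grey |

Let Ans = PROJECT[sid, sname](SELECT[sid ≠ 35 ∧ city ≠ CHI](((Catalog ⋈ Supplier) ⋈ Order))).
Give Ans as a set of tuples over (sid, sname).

Catalog ⋈ Supplier (natural join on city): {(Eve, SF, 20), (Eve, SF, 30), (Gus, CHI, 25), (Kim, CHI, 25), (Pat, SF, 20), (Pat, SF, 30), (Quin, CHI, 25), (Quin, SF, 20), (Quin, SF, 30), (Tai, SF, 20), (Tai, SF, 30)}
(Catalog ⋈ Supplier) ⋈ Order (natural join on sname): {(Eve, SF, 20, 28, red), (Eve, SF, 30, 28, red), (Gus, CHI, 25, 35, grey), (Quin, CHI, 25, 11, white), (Quin, CHI, 25, 31, grey), (Quin, SF, 20, 11, white), (Quin, SF, 20, 31, grey), (Quin, SF, 30, 11, white), (Quin, SF, 30, 31, grey)}
Apply σ_{sid ≠ 35 ∧ city ≠ CHI}; surviving tuples: {(Eve, SF, 20, 28, red), (Eve, SF, 30, 28, red), (Quin, SF, 20, 11, white), (Quin, SF, 20, 31, grey), (Quin, SF, 30, 11, white), (Quin, SF, 30, 31, grey)}
π_{sid, sname} gives {(11, Quin), (28, Eve), (31, Quin)} (3 duplicate(s) eliminated).

{(11, Quin), (28, Eve), (31, Quin)}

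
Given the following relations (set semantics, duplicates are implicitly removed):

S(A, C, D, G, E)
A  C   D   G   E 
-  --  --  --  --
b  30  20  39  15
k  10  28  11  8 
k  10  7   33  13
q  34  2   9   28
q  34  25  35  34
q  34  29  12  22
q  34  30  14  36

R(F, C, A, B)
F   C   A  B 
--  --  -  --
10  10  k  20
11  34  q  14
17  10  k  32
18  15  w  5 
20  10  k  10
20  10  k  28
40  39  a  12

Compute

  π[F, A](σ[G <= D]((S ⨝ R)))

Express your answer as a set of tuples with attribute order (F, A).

Joining S and R on A, C yields {(k, 10, 28, 11, 8, 10, 20), (k, 10, 28, 11, 8, 17, 32), (k, 10, 28, 11, 8, 20, 10), (k, 10, 28, 11, 8, 20, 28), (k, 10, 7, 33, 13, 10, 20), (k, 10, 7, 33, 13, 17, 32), (k, 10, 7, 33, 13, 20, 10), (k, 10, 7, 33, 13, 20, 28), (q, 34, 2, 9, 28, 11, 14), (q, 34, 25, 35, 34, 11, 14), (q, 34, 29, 12, 22, 11, 14), (q, 34, 30, 14, 36, 11, 14)}.
Filtering on G <= D leaves {(k, 10, 28, 11, 8, 10, 20), (k, 10, 28, 11, 8, 17, 32), (k, 10, 28, 11, 8, 20, 10), (k, 10, 28, 11, 8, 20, 28), (q, 34, 29, 12, 22, 11, 14), (q, 34, 30, 14, 36, 11, 14)}.
π[F, A]: project onto (F, A) (2 duplicate(s) eliminated) → {(10, k), (11, q), (17, k), (20, k)}

{(10, k), (11, q), (17, k), (20, k)}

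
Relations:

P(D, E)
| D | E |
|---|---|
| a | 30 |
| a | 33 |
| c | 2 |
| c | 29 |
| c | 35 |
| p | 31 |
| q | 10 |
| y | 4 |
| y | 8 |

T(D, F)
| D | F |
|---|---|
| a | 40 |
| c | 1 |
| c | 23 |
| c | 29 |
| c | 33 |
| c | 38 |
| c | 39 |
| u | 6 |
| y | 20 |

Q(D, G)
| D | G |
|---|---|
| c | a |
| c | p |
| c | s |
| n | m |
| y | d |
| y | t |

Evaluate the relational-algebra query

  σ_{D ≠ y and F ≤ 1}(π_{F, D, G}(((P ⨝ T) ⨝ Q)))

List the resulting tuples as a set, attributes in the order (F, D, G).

{(1, c, a), (1, c, p), (1, c, s)}

Natural join on D: {(a, 30, 40), (a, 33, 40), (c, 2, 1), (c, 2, 23), (c, 2, 29), (c, 2, 33), (c, 2, 38), (c, 2, 39), (c, 29, 1), (c, 29, 23), (c, 29, 29), (c, 29, 33), (c, 29, 38), (c, 29, 39), (c, 35, 1), (c, 35, 23), (c, 35, 29), (c, 35, 33), (c, 35, 38), (c, 35, 39), (y, 4, 20), (y, 8, 20)}
Natural join on D: {(c, 2, 1, a), (c, 2, 1, p), (c, 2, 1, s), (c, 2, 23, a), (c, 2, 23, p), (c, 2, 23, s), (c, 2, 29, a), (c, 2, 29, p), (c, 2, 29, s), (c, 2, 33, a), (c, 2, 33, p), (c, 2, 33, s), (c, 2, 38, a), (c, 2, 38, p), (c, 2, 38, s), (c, 2, 39, a), (c, 2, 39, p), (c, 2, 39, s), (c, 29, 1, a), (c, 29, 1, p), (c, 29, 1, s), (c, 29, 23, a), (c, 29, 23, p), (c, 29, 23, s), (c, 29, 29, a), (c, 29, 29, p), (c, 29, 29, s), (c, 29, 33, a), (c, 29, 33, p), (c, 29, 33, s), (c, 29, 38, a), (c, 29, 38, p), (c, 29, 38, s), (c, 29, 39, a), (c, 29, 39, p), (c, 29, 39, s), (c, 35, 1, a), (c, 35, 1, p), (c, 35, 1, s), (c, 35, 23, a), (c, 35, 23, p), (c, 35, 23, s), (c, 35, 29, a), (c, 35, 29, p), (c, 35, 29, s), (c, 35, 33, a), (c, 35, 33, p), (c, 35, 33, s), (c, 35, 38, a), (c, 35, 38, p), (c, 35, 38, s), (c, 35, 39, a), (c, 35, 39, p), (c, 35, 39, s), (y, 4, 20, d), (y, 4, 20, t), (y, 8, 20, d), (y, 8, 20, t)}
Keep only column(s) F, D, G (38 duplicate(s) eliminated): {(1, c, a), (1, c, p), (1, c, s), (20, y, d), (20, y, t), (23, c, a), (23, c, p), (23, c, s), (29, c, a), (29, c, p), (29, c, s), (33, c, a), (33, c, p), (33, c, s), (38, c, a), (38, c, p), (38, c, s), (39, c, a), (39, c, p), (39, c, s)}
Filtering on D ≠ y and F ≤ 1 leaves {(1, c, a), (1, c, p), (1, c, s)}.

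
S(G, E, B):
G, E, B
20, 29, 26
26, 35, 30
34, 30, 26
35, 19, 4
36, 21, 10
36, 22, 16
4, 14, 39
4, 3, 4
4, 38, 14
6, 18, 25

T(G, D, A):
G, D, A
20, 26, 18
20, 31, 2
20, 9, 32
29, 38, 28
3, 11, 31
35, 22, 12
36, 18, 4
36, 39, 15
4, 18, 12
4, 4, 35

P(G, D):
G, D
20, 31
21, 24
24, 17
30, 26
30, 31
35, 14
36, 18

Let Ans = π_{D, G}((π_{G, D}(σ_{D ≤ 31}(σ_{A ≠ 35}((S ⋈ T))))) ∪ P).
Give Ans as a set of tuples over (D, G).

{(14, 35), (17, 24), (18, 36), (18, 4), (22, 35), (24, 21), (26, 20), (26, 30), (31, 20), (31, 30), (9, 20)}

Joining S and T on G yields {(20, 29, 26, 26, 18), (20, 29, 26, 31, 2), (20, 29, 26, 9, 32), (35, 19, 4, 22, 12), (36, 21, 10, 18, 4), (36, 21, 10, 39, 15), (36, 22, 16, 18, 4), (36, 22, 16, 39, 15), (4, 14, 39, 18, 12), (4, 14, 39, 4, 35), (4, 3, 4, 18, 12), (4, 3, 4, 4, 35), (4, 38, 14, 18, 12), (4, 38, 14, 4, 35)}.
σ[A ≠ 35]: keep tuples satisfying A ≠ 35 → {(20, 29, 26, 26, 18), (20, 29, 26, 31, 2), (20, 29, 26, 9, 32), (35, 19, 4, 22, 12), (36, 21, 10, 18, 4), (36, 21, 10, 39, 15), (36, 22, 16, 18, 4), (36, 22, 16, 39, 15), (4, 14, 39, 18, 12), (4, 3, 4, 18, 12), (4, 38, 14, 18, 12)}
σ[D ≤ 31]: keep tuples satisfying D ≤ 31 → {(20, 29, 26, 26, 18), (20, 29, 26, 31, 2), (20, 29, 26, 9, 32), (35, 19, 4, 22, 12), (36, 21, 10, 18, 4), (36, 22, 16, 18, 4), (4, 14, 39, 18, 12), (4, 3, 4, 18, 12), (4, 38, 14, 18, 12)}
Projecting to G, D (3 duplicate(s) eliminated): {(20, 26), (20, 31), (20, 9), (35, 22), (36, 18), (4, 18)}
Taking the union: {(20, 26), (20, 31), (20, 9), (21, 24), (24, 17), (30, 26), (30, 31), (35, 14), (35, 22), (36, 18), (4, 18)}
Projecting to D, G: {(14, 35), (17, 24), (18, 36), (18, 4), (22, 35), (24, 21), (26, 20), (26, 30), (31, 20), (31, 30), (9, 20)}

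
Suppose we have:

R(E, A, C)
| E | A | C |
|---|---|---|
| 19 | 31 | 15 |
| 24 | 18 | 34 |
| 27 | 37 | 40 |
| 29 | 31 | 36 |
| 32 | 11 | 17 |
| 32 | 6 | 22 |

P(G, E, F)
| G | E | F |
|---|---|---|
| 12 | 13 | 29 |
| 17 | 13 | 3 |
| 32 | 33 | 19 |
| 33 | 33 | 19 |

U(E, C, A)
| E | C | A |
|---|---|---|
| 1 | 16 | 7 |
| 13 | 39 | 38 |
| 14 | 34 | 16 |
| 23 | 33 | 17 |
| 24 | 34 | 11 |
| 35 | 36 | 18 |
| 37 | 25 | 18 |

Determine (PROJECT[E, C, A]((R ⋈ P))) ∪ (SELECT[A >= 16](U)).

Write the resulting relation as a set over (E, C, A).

{(13, 39, 38), (14, 34, 16), (23, 33, 17), (35, 36, 18), (37, 25, 18)}

Natural join on E: {}
Keep only column(s) E, C, A: {}
Filtering on A >= 16 leaves {(13, 39, 38), (14, 34, 16), (23, 33, 17), (35, 36, 18), (37, 25, 18)}.
Taking the union: {(13, 39, 38), (14, 34, 16), (23, 33, 17), (35, 36, 18), (37, 25, 18)}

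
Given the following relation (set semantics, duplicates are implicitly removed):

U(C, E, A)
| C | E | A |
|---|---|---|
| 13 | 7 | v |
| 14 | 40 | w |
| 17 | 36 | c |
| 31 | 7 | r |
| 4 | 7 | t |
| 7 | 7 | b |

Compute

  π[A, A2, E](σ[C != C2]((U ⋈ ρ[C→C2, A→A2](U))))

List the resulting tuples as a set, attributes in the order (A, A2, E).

{(b, r, 7), (b, t, 7), (b, v, 7), (r, b, 7), (r, t, 7), (r, v, 7), (t, b, 7), (t, r, 7), (t, v, 7), (v, b, 7), (v, r, 7), (v, t, 7)}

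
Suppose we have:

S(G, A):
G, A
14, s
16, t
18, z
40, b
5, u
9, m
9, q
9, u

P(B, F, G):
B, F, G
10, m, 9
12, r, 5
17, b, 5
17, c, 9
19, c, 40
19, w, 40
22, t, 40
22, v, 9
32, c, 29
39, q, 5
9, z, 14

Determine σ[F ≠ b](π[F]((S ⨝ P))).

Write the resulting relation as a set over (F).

{c, m, q, r, t, v, w, z}

S ⋈ P (natural join on G): {(14, s, 9, z), (40, b, 19, c), (40, b, 19, w), (40, b, 22, t), (5, u, 12, r), (5, u, 17, b), (5, u, 39, q), (9, m, 10, m), (9, m, 17, c), (9, m, 22, v), (9, q, 10, m), (9, q, 17, c), (9, q, 22, v), (9, u, 10, m), (9, u, 17, c), (9, u, 22, v)}
π_{F} gives {b, c, m, q, r, t, v, w, z} (7 duplicate(s) eliminated).
Apply σ_{F ≠ b}; surviving tuples: {c, m, q, r, t, v, w, z}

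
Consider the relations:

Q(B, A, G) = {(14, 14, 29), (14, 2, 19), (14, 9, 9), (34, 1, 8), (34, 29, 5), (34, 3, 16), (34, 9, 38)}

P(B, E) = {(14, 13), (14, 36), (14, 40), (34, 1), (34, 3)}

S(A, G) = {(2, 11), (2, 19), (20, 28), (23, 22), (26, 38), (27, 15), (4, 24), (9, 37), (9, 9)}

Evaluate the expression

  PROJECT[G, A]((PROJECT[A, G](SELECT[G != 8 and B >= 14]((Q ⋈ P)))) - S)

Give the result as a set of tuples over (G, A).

{(16, 3), (29, 14), (38, 9), (5, 29)}

Q ⋈ P (natural join on B): {(14, 14, 29, 13), (14, 14, 29, 36), (14, 14, 29, 40), (14, 2, 19, 13), (14, 2, 19, 36), (14, 2, 19, 40), (14, 9, 9, 13), (14, 9, 9, 36), (14, 9, 9, 40), (34, 1, 8, 1), (34, 1, 8, 3), (34, 29, 5, 1), (34, 29, 5, 3), (34, 3, 16, 1), (34, 3, 16, 3), (34, 9, 38, 1), (34, 9, 38, 3)}
Apply σ_{G != 8 and B >= 14}; surviving tuples: {(14, 14, 29, 13), (14, 14, 29, 36), (14, 14, 29, 40), (14, 2, 19, 13), (14, 2, 19, 36), (14, 2, 19, 40), (14, 9, 9, 13), (14, 9, 9, 36), (14, 9, 9, 40), (34, 29, 5, 1), (34, 29, 5, 3), (34, 3, 16, 1), (34, 3, 16, 3), (34, 9, 38, 1), (34, 9, 38, 3)}
π[A, G]: project onto (A, G) (9 duplicate(s) eliminated) → {(14, 29), (2, 19), (29, 5), (3, 16), (9, 38), (9, 9)}
Set difference of the two operands is {(14, 29), (29, 5), (3, 16), (9, 38)}.
π[G, A]: project onto (G, A) → {(16, 3), (29, 14), (38, 9), (5, 29)}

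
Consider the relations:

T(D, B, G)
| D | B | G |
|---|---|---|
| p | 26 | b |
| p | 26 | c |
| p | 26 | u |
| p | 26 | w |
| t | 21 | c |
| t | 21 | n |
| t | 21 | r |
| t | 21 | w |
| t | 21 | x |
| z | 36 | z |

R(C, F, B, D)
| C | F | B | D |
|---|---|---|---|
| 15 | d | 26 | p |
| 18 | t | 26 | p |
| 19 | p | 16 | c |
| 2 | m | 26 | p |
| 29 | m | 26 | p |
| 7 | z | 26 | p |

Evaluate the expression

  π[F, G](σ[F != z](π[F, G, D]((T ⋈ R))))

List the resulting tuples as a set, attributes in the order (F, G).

Joining T and R on D, B yields {(p, 26, b, 15, d), (p, 26, b, 18, t), (p, 26, b, 2, m), (p, 26, b, 29, m), (p, 26, b, 7, z), (p, 26, c, 15, d), (p, 26, c, 18, t), (p, 26, c, 2, m), (p, 26, c, 29, m), (p, 26, c, 7, z), (p, 26, u, 15, d), (p, 26, u, 18, t), (p, 26, u, 2, m), (p, 26, u, 29, m), (p, 26, u, 7, z), (p, 26, w, 15, d), (p, 26, w, 18, t), (p, 26, w, 2, m), (p, 26, w, 29, m), (p, 26, w, 7, z)}.
Projecting to F, G, D (4 duplicate(s) eliminated): {(d, b, p), (d, c, p), (d, u, p), (d, w, p), (m, b, p), (m, c, p), (m, u, p), (m, w, p), (t, b, p), (t, c, p), (t, u, p), (t, w, p), (z, b, p), (z, c, p), (z, u, p), (z, w, p)}
Filtering on F != z leaves {(d, b, p), (d, c, p), (d, u, p), (d, w, p), (m, b, p), (m, c, p), (m, u, p), (m, w, p), (t, b, p), (t, c, p), (t, u, p), (t, w, p)}.
Projecting to F, G: {(d, b), (d, c), (d, u), (d, w), (m, b), (m, c), (m, u), (m, w), (t, b), (t, c), (t, u), (t, w)}

{(d, b), (d, c), (d, u), (d, w), (m, b), (m, c), (m, u), (m, w), (t, b), (t, c), (t, u), (t, w)}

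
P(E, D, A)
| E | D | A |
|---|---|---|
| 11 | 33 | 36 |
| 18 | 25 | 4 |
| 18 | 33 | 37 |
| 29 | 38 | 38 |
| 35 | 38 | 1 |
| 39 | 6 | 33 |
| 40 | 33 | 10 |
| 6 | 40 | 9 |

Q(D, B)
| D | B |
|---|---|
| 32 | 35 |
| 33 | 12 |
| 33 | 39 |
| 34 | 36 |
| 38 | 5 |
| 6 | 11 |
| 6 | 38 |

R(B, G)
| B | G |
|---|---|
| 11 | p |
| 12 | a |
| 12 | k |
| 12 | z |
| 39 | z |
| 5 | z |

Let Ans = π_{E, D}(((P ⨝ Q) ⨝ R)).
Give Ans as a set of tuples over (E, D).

Natural join on D: {(11, 33, 36, 12), (11, 33, 36, 39), (18, 33, 37, 12), (18, 33, 37, 39), (29, 38, 38, 5), (35, 38, 1, 5), (39, 6, 33, 11), (39, 6, 33, 38), (40, 33, 10, 12), (40, 33, 10, 39)}
Natural join on B: {(11, 33, 36, 12, a), (11, 33, 36, 12, k), (11, 33, 36, 12, z), (11, 33, 36, 39, z), (18, 33, 37, 12, a), (18, 33, 37, 12, k), (18, 33, 37, 12, z), (18, 33, 37, 39, z), (29, 38, 38, 5, z), (35, 38, 1, 5, z), (39, 6, 33, 11, p), (40, 33, 10, 12, a), (40, 33, 10, 12, k), (40, 33, 10, 12, z), (40, 33, 10, 39, z)}
π[E, D]: project onto (E, D) (9 duplicate(s) eliminated) → {(11, 33), (18, 33), (29, 38), (35, 38), (39, 6), (40, 33)}

{(11, 33), (18, 33), (29, 38), (35, 38), (39, 6), (40, 33)}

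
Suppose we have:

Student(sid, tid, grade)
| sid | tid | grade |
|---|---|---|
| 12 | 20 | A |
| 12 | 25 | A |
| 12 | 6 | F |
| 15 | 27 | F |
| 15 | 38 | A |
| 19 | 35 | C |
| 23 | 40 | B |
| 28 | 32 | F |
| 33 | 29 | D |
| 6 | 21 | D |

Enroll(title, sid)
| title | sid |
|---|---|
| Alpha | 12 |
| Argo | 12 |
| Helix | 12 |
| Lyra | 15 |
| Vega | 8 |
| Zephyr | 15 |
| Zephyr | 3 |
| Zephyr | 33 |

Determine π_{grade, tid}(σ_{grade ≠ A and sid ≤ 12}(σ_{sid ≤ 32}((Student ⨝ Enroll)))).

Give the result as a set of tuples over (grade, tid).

Student ⋈ Enroll (natural join on sid): {(12, 20, A, Alpha), (12, 20, A, Argo), (12, 20, A, Helix), (12, 25, A, Alpha), (12, 25, A, Argo), (12, 25, A, Helix), (12, 6, F, Alpha), (12, 6, F, Argo), (12, 6, F, Helix), (15, 27, F, Lyra), (15, 27, F, Zephyr), (15, 38, A, Lyra), (15, 38, A, Zephyr), (33, 29, D, Zephyr)}
Selection sid ≤ 32: {(12, 20, A, Alpha), (12, 20, A, Argo), (12, 20, A, Helix), (12, 25, A, Alpha), (12, 25, A, Argo), (12, 25, A, Helix), (12, 6, F, Alpha), (12, 6, F, Argo), (12, 6, F, Helix), (15, 27, F, Lyra), (15, 27, F, Zephyr), (15, 38, A, Lyra), (15, 38, A, Zephyr)}
Selection grade ≠ A and sid ≤ 12: {(12, 6, F, Alpha), (12, 6, F, Argo), (12, 6, F, Helix)}
π_{grade, tid} gives {(F, 6)} (2 duplicate(s) eliminated).

{(F, 6)}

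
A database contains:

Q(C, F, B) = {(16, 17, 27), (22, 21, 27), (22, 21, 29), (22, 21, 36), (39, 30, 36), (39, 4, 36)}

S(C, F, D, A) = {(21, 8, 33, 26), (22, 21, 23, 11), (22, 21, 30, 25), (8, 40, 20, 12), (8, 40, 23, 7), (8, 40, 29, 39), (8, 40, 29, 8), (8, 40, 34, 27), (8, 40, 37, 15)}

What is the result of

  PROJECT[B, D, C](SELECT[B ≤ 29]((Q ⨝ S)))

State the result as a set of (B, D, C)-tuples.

{(27, 23, 22), (27, 30, 22), (29, 23, 22), (29, 30, 22)}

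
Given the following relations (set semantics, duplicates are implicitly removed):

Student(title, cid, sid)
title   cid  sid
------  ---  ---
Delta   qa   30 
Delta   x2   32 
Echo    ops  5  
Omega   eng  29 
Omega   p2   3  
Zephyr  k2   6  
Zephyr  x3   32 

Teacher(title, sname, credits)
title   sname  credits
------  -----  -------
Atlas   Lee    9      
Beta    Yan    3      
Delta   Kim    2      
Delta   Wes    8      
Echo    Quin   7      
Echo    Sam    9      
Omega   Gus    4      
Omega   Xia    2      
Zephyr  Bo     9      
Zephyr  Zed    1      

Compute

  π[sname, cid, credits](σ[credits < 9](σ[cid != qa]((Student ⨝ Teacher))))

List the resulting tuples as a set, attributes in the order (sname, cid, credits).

{(Gus, eng, 4), (Gus, p2, 4), (Kim, x2, 2), (Quin, ops, 7), (Wes, x2, 8), (Xia, eng, 2), (Xia, p2, 2), (Zed, k2, 1), (Zed, x3, 1)}

Student ⋈ Teacher (natural join on title): {(Delta, qa, 30, Kim, 2), (Delta, qa, 30, Wes, 8), (Delta, x2, 32, Kim, 2), (Delta, x2, 32, Wes, 8), (Echo, ops, 5, Quin, 7), (Echo, ops, 5, Sam, 9), (Omega, eng, 29, Gus, 4), (Omega, eng, 29, Xia, 2), (Omega, p2, 3, Gus, 4), (Omega, p2, 3, Xia, 2), (Zephyr, k2, 6, Bo, 9), (Zephyr, k2, 6, Zed, 1), (Zephyr, x3, 32, Bo, 9), (Zephyr, x3, 32, Zed, 1)}
σ[cid != qa]: keep tuples satisfying cid != qa → {(Delta, x2, 32, Kim, 2), (Delta, x2, 32, Wes, 8), (Echo, ops, 5, Quin, 7), (Echo, ops, 5, Sam, 9), (Omega, eng, 29, Gus, 4), (Omega, eng, 29, Xia, 2), (Omega, p2, 3, Gus, 4), (Omega, p2, 3, Xia, 2), (Zephyr, k2, 6, Bo, 9), (Zephyr, k2, 6, Zed, 1), (Zephyr, x3, 32, Bo, 9), (Zephyr, x3, 32, Zed, 1)}
σ[credits < 9]: keep tuples satisfying credits < 9 → {(Delta, x2, 32, Kim, 2), (Delta, x2, 32, Wes, 8), (Echo, ops, 5, Quin, 7), (Omega, eng, 29, Gus, 4), (Omega, eng, 29, Xia, 2), (Omega, p2, 3, Gus, 4), (Omega, p2, 3, Xia, 2), (Zephyr, k2, 6, Zed, 1), (Zephyr, x3, 32, Zed, 1)}
π_{sname, cid, credits} gives {(Gus, eng, 4), (Gus, p2, 4), (Kim, x2, 2), (Quin, ops, 7), (Wes, x2, 8), (Xia, eng, 2), (Xia, p2, 2), (Zed, k2, 1), (Zed, x3, 1)}.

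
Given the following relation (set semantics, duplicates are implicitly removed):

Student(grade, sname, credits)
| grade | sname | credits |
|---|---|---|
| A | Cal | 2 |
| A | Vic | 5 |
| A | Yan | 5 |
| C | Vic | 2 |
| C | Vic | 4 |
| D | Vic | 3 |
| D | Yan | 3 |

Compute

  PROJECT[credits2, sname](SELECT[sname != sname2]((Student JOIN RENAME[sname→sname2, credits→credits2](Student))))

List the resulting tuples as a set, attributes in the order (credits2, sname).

ρ[sname→sname2, credits→credits2]: schema becomes (grade, sname2, credits2); tuples unchanged.
Student ⋈ RENAME[sname→sname2, credits→credits2](Student) (natural join on grade): {(A, Cal, 2, Cal, 2), (A, Cal, 2, Vic, 5), (A, Cal, 2, Yan, 5), (A, Vic, 5, Cal, 2), (A, Vic, 5, Vic, 5), (A, Vic, 5, Yan, 5), (A, Yan, 5, Cal, 2), (A, Yan, 5, Vic, 5), (A, Yan, 5, Yan, 5), (C, Vic, 2, Vic, 2), (C, Vic, 2, Vic, 4), (C, Vic, 4, Vic, 2), (C, Vic, 4, Vic, 4), (D, Vic, 3, Vic, 3), (D, Vic, 3, Yan, 3), (D, Yan, 3, Vic, 3), (D, Yan, 3, Yan, 3)}
Selection sname != sname2: {(A, Cal, 2, Vic, 5), (A, Cal, 2, Yan, 5), (A, Vic, 5, Cal, 2), (A, Vic, 5, Yan, 5), (A, Yan, 5, Cal, 2), (A, Yan, 5, Vic, 5), (D, Vic, 3, Yan, 3), (D, Yan, 3, Vic, 3)}
Projecting to credits2, sname (1 duplicate(s) eliminated): {(2, Vic), (2, Yan), (3, Vic), (3, Yan), (5, Cal), (5, Vic), (5, Yan)}

{(2, Vic), (2, Yan), (3, Vic), (3, Yan), (5, Cal), (5, Vic), (5, Yan)}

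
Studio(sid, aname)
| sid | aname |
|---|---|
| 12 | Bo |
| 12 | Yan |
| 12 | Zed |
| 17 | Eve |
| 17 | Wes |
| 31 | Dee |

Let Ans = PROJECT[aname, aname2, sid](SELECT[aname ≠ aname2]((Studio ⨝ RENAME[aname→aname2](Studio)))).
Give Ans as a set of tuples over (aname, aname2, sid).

{(Bo, Yan, 12), (Bo, Zed, 12), (Eve, Wes, 17), (Wes, Eve, 17), (Yan, Bo, 12), (Yan, Zed, 12), (Zed, Bo, 12), (Zed, Yan, 12)}

ρ[aname→aname2]: schema becomes (sid, aname2); tuples unchanged.
Joining Studio and RENAME[aname→aname2](Studio) on sid yields {(12, Bo, Bo), (12, Bo, Yan), (12, Bo, Zed), (12, Yan, Bo), (12, Yan, Yan), (12, Yan, Zed), (12, Zed, Bo), (12, Zed, Yan), (12, Zed, Zed), (17, Eve, Eve), (17, Eve, Wes), (17, Wes, Eve), (17, Wes, Wes), (31, Dee, Dee)}.
Apply σ_{aname ≠ aname2}; surviving tuples: {(12, Bo, Yan), (12, Bo, Zed), (12, Yan, Bo), (12, Yan, Zed), (12, Zed, Bo), (12, Zed, Yan), (17, Eve, Wes), (17, Wes, Eve)}
π[aname, aname2, sid]: project onto (aname, aname2, sid) → {(Bo, Yan, 12), (Bo, Zed, 12), (Eve, Wes, 17), (Wes, Eve, 17), (Yan, Bo, 12), (Yan, Zed, 12), (Zed, Bo, 12), (Zed, Yan, 12)}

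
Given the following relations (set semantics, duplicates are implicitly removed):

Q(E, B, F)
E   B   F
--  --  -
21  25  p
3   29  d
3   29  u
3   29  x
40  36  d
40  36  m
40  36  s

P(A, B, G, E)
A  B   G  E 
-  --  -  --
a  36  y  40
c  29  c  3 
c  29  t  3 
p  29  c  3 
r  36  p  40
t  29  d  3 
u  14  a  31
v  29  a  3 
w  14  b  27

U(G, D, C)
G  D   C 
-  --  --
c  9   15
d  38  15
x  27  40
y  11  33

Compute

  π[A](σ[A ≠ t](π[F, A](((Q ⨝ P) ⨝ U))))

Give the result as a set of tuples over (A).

Natural join on E, B: {(3, 29, d, c, c), (3, 29, d, c, t), (3, 29, d, p, c), (3, 29, d, t, d), (3, 29, d, v, a), (3, 29, u, c, c), (3, 29, u, c, t), (3, 29, u, p, c), (3, 29, u, t, d), (3, 29, u, v, a), (3, 29, x, c, c), (3, 29, x, c, t), (3, 29, x, p, c), (3, 29, x, t, d), (3, 29, x, v, a), (40, 36, d, a, y), (40, 36, d, r, p), (40, 36, m, a, y), (40, 36, m, r, p), (40, 36, s, a, y), (40, 36, s, r, p)}
Natural join on G: {(3, 29, d, c, c, 9, 15), (3, 29, d, p, c, 9, 15), (3, 29, d, t, d, 38, 15), (3, 29, u, c, c, 9, 15), (3, 29, u, p, c, 9, 15), (3, 29, u, t, d, 38, 15), (3, 29, x, c, c, 9, 15), (3, 29, x, p, c, 9, 15), (3, 29, x, t, d, 38, 15), (40, 36, d, a, y, 11, 33), (40, 36, m, a, y, 11, 33), (40, 36, s, a, y, 11, 33)}
π_{F, A} gives {(d, a), (d, c), (d, p), (d, t), (m, a), (s, a), (u, c), (u, p), (u, t), (x, c), (x, p), (x, t)}.
Apply σ_{A ≠ t}; surviving tuples: {(d, a), (d, c), (d, p), (m, a), (s, a), (u, c), (u, p), (x, c), (x, p)}
π_{A} gives {a, c, p} (6 duplicate(s) eliminated).

{a, c, p}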